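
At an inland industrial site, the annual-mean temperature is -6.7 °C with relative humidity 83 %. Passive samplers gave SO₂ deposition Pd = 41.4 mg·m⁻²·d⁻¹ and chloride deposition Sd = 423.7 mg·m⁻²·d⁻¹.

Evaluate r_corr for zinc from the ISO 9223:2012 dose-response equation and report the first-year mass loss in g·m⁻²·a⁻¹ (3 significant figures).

r_corr = 15.8 g·m⁻²·a⁻¹

zinc: T≤10 °C ⇒ hinge +0.038·(-6.7−10) = -0.6346
  SO₂ term: 0.0129·41.4^0.44·exp(0.046·83-0.6346) = 1.602
  Cl⁻ term: 0.0175·423.7^0.57·exp(0.008·83+0.085·-6.7) = 0.6046
  r_corr = 1.602 + 0.6046 = 2.206 μm/a
Convert to mass loss: 2.206 μm/a × 7.14 g/cm³ = 15.75 g·m⁻²·a⁻¹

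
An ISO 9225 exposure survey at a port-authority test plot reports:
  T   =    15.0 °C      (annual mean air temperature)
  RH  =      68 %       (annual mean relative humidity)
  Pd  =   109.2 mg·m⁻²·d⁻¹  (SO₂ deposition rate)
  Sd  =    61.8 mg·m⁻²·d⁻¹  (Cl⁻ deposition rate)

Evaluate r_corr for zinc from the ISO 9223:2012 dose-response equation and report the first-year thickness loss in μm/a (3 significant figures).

zinc: T>10 °C ⇒ hinge -0.071·(15.0−10) = -0.3550
  SO₂ term: 0.0129·109.2^0.44·exp(0.046·68-0.3550) = 1.628
  Cl⁻ term: 0.0175·61.8^0.57·exp(0.008·68+0.085·15.0) = 1.132
  sum: 1.628 + 1.132 → r_corr = 2.76 μm/a

r_corr = 2.76 μm/a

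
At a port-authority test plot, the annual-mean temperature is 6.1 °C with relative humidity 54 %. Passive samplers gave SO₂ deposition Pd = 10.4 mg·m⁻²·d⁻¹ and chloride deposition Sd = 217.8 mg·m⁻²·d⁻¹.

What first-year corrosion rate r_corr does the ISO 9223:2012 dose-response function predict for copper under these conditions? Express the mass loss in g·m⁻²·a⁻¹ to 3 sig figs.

r_corr = 4.99 g·m⁻²·a⁻¹

copper: temperature factor f = +0.126·(-3.9) = -0.4914
  Pd branch = 0.0053·Pd^0.26·e^(0.059·RH+f) = 0.1442 μm/a
  Sd branch = 0.01025·Sd^0.27·e^(0.036·RH+0.049·T) = 0.4131 μm/a
  sum: 0.1442 + 0.4131 → r_corr = 0.5573 μm/a
Convert to mass loss: 0.5573 μm/a × 8.96 g/cm³ = 4.994 g·m⁻²·a⁻¹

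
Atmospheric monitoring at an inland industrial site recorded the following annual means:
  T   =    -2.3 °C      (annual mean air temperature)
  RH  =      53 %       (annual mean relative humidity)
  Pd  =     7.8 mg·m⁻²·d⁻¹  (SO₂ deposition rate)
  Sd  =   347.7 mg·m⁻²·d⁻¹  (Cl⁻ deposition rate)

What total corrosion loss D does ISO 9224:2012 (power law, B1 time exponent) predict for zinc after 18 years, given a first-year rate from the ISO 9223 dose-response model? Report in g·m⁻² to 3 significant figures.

zinc: T≤10 °C ⇒ hinge +0.038·(-2.3−10) = -0.4674
  sulphur-dioxide contribution → 0.2285 μm/a
  chloride contribution → 0.6177 μm/a
  total first-year rate 0.8462 μm/a
ISO 9224: D(t) = r_corr · t^b with b = 0.813 (zinc, B1)
  D(18) = 0.8462 × 18^0.813 = 0.8462 × 10.48 = 8.872 μm
  Mass loss = 8.872 μm × 7.14 g/cm³ = 63.34 g·m⁻²

D(18) = 63.3 g·m⁻²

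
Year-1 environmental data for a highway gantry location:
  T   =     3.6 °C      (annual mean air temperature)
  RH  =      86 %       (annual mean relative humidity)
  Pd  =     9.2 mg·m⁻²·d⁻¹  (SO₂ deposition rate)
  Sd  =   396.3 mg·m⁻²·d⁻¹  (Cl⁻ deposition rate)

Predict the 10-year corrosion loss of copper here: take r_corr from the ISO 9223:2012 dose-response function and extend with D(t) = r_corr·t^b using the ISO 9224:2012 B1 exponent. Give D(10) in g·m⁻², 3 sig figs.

copper: T≤10 °C ⇒ hinge +0.126·(3.6−10) = -0.8064
  sulphur-dioxide contribution → 0.6734 μm/a
  chloride contribution → 1.359 μm/a
  ⇒ r_corr(copper) = 2.033 μm/a
Power-law: D(10) = r_corr · 10^0.667
  D(10) = 2.033 × 10^0.667 = 2.033 × 4.645 = 9.443 μm
  Mass loss = 9.443 μm × 8.96 g/cm³ = 84.61 g·m⁻²

D(10) = 84.6 g·m⁻²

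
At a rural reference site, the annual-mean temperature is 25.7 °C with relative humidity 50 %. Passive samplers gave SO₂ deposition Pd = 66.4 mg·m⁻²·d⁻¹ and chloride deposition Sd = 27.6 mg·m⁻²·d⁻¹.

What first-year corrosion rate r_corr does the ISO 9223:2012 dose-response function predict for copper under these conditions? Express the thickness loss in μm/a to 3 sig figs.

copper: temperature factor f = -0.080·(15.7) = -1.2560
  SO₂ term: 0.0053·66.4^0.26·exp(0.059·50-1.2560) = 0.08585
  Cl⁻ term: 0.01025·27.6^0.27·exp(0.036·50+0.049·25.7) = 0.5351
  sum: 0.08585 + 0.5351 → r_corr = 0.6209 μm/a

r_corr = 0.621 μm/a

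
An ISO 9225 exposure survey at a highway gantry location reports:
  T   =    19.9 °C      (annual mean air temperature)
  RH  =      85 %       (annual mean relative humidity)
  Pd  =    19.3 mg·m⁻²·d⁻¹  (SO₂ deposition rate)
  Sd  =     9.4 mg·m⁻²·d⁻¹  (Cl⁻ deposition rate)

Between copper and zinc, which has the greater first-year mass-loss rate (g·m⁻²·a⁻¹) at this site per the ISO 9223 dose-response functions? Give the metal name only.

copper: temperature factor f = -0.080·(9.9) = -0.7920
  Pd branch = 0.0053·Pd^0.26·e^(0.059·RH+f) = 0.7808 μm/a
  Sd branch = 0.01025·Sd^0.27·e^(0.036·RH+0.049·T) = 1.061 μm/a
  r_corr = 0.7808 + 1.061 = 1.842 μm/a
  mass loss = 1.842 μm/a × 8.96 g/cm³ = 16.51 g·m⁻²·a⁻¹
zinc: T>10 °C ⇒ hinge -0.071·(19.9−10) = -0.7029
  SO₂ term: 0.0129·19.3^0.44·exp(0.046·85-0.7029) = 1.172
  Cl⁻ term: 0.0175·9.4^0.57·exp(0.008·85+0.085·19.9) = 0.6724
  sum: 1.172 + 0.6724 → r_corr = 1.845 μm/a
  mass loss = 1.845 μm/a × 7.14 g/cm³ = 13.17 g·m⁻²·a⁻¹
Ordering by g·m⁻²·a⁻¹: copper (16.5) > zinc (13.2)

copper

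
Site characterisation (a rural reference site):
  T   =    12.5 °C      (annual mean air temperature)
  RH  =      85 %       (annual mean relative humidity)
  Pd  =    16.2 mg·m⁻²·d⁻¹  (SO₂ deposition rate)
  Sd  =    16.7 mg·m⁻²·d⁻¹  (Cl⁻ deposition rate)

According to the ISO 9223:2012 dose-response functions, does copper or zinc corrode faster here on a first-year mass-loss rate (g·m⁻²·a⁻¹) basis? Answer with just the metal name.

copper: temperature factor f = -0.080·(2.5) = -0.2000
  SO₂ term: 0.0053·16.2^0.26·exp(0.059·85-0.2000) = 1.349
  Sd branch = 0.01025·Sd^0.27·e^(0.036·RH+0.049·T) = 0.8626 μm/a
  sum: 1.349 + 0.8626 → r_corr = 2.211 μm/a
  mass loss = 2.211 μm/a × 8.96 g/cm³ = 19.81 g·m⁻²·a⁻¹
zinc: T>10 °C ⇒ hinge -0.071·(12.5−10) = -0.1775
  SO₂ term: 0.0129·16.2^0.44·exp(0.046·85-0.1775) = 1.836
  Sd branch = 0.0175·Sd^0.57·e^(0.008·RH+0.085·T) = 0.4974 μm/a
  r_corr = 1.836 + 0.4974 = 2.333 μm/a
  mass loss = 2.333 μm/a × 7.14 g/cm³ = 16.66 g·m⁻²·a⁻¹
Ordering by g·m⁻²·a⁻¹: copper (19.8) > zinc (16.7)

copper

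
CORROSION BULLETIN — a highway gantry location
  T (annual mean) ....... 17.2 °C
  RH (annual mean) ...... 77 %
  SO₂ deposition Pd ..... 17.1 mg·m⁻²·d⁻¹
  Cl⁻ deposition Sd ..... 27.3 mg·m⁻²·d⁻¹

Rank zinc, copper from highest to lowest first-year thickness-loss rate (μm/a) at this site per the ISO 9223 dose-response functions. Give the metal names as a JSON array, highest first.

["zinc", "copper"]

zinc: T>10 °C ⇒ hinge -0.071·(17.2−10) = -0.5112
  SO₂ term: 0.0129·17.1^0.44·exp(0.046·77-0.5112) = 0.9319
  Sd branch = 0.0175·Sd^0.57·e^(0.008·RH+0.085·T) = 0.9207 μm/a
  r_corr = 0.9319 + 0.9207 = 1.853 μm/a
copper: T>10 °C ⇒ hinge -0.080·(17.2−10) = -0.5760
  Pd branch = 0.0053·Pd^0.26·e^(0.059·RH+f) = 0.5857 μm/a
  Cl⁻ term: 0.01025·27.3^0.27·exp(0.036·77+0.049·17.2) = 0.9298
  sum: 0.5857 + 0.9298 → r_corr = 1.516 μm/a
Ordering by μm/a: zinc (1.85) > copper (1.52)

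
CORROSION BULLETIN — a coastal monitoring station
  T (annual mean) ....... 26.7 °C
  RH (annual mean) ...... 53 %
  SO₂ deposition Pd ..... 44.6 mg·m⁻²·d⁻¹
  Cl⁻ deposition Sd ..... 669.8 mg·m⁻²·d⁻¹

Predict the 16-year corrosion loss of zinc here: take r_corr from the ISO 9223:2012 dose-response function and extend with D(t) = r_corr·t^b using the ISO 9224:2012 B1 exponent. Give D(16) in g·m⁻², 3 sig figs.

zinc: temperature factor f = -0.071·(16.7) = -1.1857
  SO₂ term: 0.0129·44.6^0.44·exp(0.046·53-1.1857) = 0.24
  Sd branch = 0.0175·Sd^0.57·e^(0.008·RH+0.085·T) = 10.56 μm/a
  r_corr = 0.24 + 10.56 = 10.8 μm/a
Long-term exponent b (ISO 9224 Table 2, B1) = 0.813
  D(16) = 10.8 × 16^0.813 = 10.8 × 9.527 = 102.9 μm
  Mass loss = 102.9 μm × 7.14 g/cm³ = 734.5 g·m⁻²

D(16) = 735 g·m⁻²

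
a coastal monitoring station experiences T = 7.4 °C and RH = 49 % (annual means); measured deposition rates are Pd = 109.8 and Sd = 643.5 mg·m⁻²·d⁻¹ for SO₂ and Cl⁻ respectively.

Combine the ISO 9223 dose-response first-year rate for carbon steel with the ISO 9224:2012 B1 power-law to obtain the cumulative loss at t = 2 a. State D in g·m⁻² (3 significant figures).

D(2) = 844 g·m⁻²

carbon steel: temperature factor f = +0.150·(-2.6) = -0.3900
  Pd branch = 1.77·Pd^0.52·e^(0.02·RH+f) = 36.76 μm/a
  Sd branch = 0.102·Sd^0.62·e^(0.033·RH+0.04·T) = 38.08 μm/a
  sum: 36.76 + 38.08 → r_corr = 74.84 μm/a
Long-term exponent b (ISO 9224 Table 2, B1) = 0.523
  D(2) = 74.84 × 2^0.523 = 74.84 × 1.437 = 107.5 μm
  Mass loss = 107.5 μm × 7.85 g/cm³ = 844.1 g·m⁻²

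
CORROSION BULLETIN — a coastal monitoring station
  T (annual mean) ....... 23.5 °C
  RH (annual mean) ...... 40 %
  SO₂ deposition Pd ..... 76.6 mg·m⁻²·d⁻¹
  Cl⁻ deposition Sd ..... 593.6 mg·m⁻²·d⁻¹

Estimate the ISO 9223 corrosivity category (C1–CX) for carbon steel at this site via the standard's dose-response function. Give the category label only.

C4

carbon steel: temperature factor f = -0.054·(13.5) = -0.7290
  Pd branch = 1.77·Pd^0.52·e^(0.02·RH+f) = 18.14 μm/a
  Sd branch = 0.102·Sd^0.62·e^(0.033·RH+0.04·T) = 51.25 μm/a
  r_corr = 18.14 + 51.25 = 69.39 μm/a
Category bounds: 50…80 μm/a bracket r_corr ⇒ C4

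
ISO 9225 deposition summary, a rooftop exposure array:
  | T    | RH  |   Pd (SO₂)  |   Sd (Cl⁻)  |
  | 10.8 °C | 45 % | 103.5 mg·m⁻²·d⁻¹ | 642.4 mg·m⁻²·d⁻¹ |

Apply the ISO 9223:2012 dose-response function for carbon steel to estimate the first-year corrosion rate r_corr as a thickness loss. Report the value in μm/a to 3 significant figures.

carbon steel: temperature factor f = -0.054·(0.8) = -0.0432
  Pd branch = 1.77·Pd^0.52·e^(0.02·RH+f) = 46.54 μm/a
  Sd branch = 0.102·Sd^0.62·e^(0.033·RH+0.04·T) = 38.19 μm/a
  sum: 46.54 + 38.19 → r_corr = 84.73 μm/a

r_corr = 84.7 μm/a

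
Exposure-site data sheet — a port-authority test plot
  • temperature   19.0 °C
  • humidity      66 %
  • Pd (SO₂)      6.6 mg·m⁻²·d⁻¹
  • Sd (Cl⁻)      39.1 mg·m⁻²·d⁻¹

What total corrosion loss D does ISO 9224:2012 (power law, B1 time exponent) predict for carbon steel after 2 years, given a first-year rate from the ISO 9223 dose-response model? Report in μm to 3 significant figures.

D(2) = 42.5 μm

carbon steel: T>10 °C ⇒ hinge -0.054·(19.0−10) = -0.4860
  SO₂ term: 1.77·6.6^0.52·exp(0.02·66-0.4860) = 10.87
  Cl⁻ term: 0.102·39.1^0.62·exp(0.033·66+0.04·19.0) = 18.69
  r_corr = 10.87 + 18.69 = 29.57 μm/a
Power-law: D(2) = r_corr · 2^0.523
  D(2) = 29.57 × 2^0.523 = 29.57 × 1.437 = 42.49 μm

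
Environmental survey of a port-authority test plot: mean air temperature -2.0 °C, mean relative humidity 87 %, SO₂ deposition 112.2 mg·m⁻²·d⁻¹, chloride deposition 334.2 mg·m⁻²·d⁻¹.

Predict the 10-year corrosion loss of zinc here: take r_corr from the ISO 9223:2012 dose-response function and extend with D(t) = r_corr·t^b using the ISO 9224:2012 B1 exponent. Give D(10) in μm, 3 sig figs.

zinc: f(T) = +0.038·(T−10) [T≤10 °C] = -0.4560
  Pd branch = 0.0129·Pd^0.44·e^(0.046·RH+f) = 3.569 μm/a
  Cl⁻ term: 0.0175·334.2^0.57·exp(0.008·87+0.085·-2.0) = 0.8131
  r_corr = 3.569 + 0.8131 = 4.383 μm/a
Power-law: D(10) = r_corr · 10^0.813
  D(10) = 4.383 × 10^0.813 = 4.383 × 6.501 = 28.49 μm

D(10) = 28.5 μm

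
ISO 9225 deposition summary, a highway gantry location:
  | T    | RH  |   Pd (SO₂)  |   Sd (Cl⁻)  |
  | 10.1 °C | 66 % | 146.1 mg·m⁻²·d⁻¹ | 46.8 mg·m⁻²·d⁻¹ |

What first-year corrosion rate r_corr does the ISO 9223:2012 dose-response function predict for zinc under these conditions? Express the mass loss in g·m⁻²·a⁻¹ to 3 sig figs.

zinc: f(T) = -0.071·(T−10) [T>10 °C] = -0.0071
  Pd branch = 0.0129·Pd^0.44·e^(0.046·RH+f) = 2.39 μm/a
  Sd branch = 0.0175·Sd^0.57·e^(0.008·RH+0.085·T) = 0.6269 μm/a
  r_corr = 2.39 + 0.6269 = 3.017 μm/a
Convert to mass loss: 3.017 μm/a × 7.14 g/cm³ = 21.54 g·m⁻²·a⁻¹

r_corr = 21.5 g·m⁻²·a⁻¹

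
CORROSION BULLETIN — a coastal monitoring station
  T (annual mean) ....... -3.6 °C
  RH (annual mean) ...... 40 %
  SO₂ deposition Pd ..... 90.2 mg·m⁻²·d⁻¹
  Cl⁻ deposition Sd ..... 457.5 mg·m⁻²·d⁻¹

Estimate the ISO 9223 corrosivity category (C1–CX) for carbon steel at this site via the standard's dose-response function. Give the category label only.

C2

carbon steel: f(T) = +0.150·(T−10) [T≤10 °C] = -2.0400
  sulphur-dioxide contribution → 5.323 μm/a
  chloride contribution → 14.75 μm/a
  total first-year rate 20.07 μm/a
Category bounds: 1.3…25 μm/a bracket r_corr ⇒ C2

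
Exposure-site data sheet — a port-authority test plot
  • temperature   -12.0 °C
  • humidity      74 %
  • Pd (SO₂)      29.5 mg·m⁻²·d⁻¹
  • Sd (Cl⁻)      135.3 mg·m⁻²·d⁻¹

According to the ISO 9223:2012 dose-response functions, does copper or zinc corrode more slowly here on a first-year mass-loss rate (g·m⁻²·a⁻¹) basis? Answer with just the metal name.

copper

copper: T≤10 °C ⇒ hinge +0.126·(-12.0−10) = -2.7720
  sulphur-dioxide contribution → 0.06291 μm/a
  chloride contribution → 0.3074 μm/a
  total first-year rate 0.3704 μm/a
  mass loss = 0.3704 μm/a × 8.96 g/cm³ = 3.318 g·m⁻²·a⁻¹
zinc: f(T) = +0.038·(T−10) [T≤10 °C] = -0.8360
  sulphur-dioxide contribution → 0.7457 μm/a
  chloride contribution → 0.1871 μm/a
  ⇒ r_corr(zinc) = 0.9328 μm/a
  mass loss = 0.9328 μm/a × 7.14 g/cm³ = 6.66 g·m⁻²·a⁻¹
Ordering by g·m⁻²·a⁻¹: zinc (6.66) > copper (3.32)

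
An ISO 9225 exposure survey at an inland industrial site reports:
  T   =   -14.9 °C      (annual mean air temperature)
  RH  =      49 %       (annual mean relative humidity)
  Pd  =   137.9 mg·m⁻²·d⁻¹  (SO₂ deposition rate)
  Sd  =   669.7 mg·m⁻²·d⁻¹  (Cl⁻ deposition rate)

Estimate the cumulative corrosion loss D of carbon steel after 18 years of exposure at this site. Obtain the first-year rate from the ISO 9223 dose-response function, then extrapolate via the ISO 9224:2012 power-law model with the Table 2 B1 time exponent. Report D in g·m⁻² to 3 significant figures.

carbon steel: temperature factor f = +0.150·(-24.9) = -3.7350
  sulphur-dioxide contribution → 1.459 μm/a
  chloride contribution → 16 μm/a
  ⇒ r_corr(carbon steel) = 17.46 μm/a
ISO 9224: D(t) = r_corr · t^b with b = 0.523 (carbon steel, B1)
  D(18) = 17.46 × 18^0.523 = 17.46 × 4.534 = 79.15 μm
  Mass loss = 79.15 μm × 7.85 g/cm³ = 621.4 g·m⁻²

D(18) = 621 g·m⁻²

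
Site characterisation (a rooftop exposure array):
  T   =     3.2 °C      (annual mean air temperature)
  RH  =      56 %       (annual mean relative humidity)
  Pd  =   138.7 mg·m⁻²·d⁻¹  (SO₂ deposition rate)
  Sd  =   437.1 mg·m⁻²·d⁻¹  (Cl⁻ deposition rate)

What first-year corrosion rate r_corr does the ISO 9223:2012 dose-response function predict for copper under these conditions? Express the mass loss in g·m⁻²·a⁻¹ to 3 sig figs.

r_corr = 6.14 g·m⁻²·a⁻¹

copper: temperature factor f = +0.126·(-6.8) = -0.8568
  sulphur-dioxide contribution → 0.2208 μm/a
  chloride contribution → 0.4649 μm/a
  ⇒ r_corr(copper) = 0.6857 μm/a
Convert to mass loss: 0.6857 μm/a × 8.96 g/cm³ = 6.144 g·m⁻²·a⁻¹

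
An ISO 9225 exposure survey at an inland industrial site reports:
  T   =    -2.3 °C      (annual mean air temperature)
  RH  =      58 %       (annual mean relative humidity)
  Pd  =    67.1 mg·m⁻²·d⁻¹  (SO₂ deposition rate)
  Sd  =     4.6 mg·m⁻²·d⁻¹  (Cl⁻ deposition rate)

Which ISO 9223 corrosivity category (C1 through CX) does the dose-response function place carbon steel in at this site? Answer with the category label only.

C2

carbon steel: f(T) = +0.150·(T−10) [T≤10 °C] = -1.8450
  Pd branch = 1.77·Pd^0.52·e^(0.02·RH+f) = 7.95 μm/a
  Cl⁻ term: 0.102·4.6^0.62·exp(0.033·58+0.04·-2.3) = 1.625
  r_corr = 7.95 + 1.625 = 9.575 μm/a
9.57 μm/a falls in (1.3, 25] for carbon steel → category C2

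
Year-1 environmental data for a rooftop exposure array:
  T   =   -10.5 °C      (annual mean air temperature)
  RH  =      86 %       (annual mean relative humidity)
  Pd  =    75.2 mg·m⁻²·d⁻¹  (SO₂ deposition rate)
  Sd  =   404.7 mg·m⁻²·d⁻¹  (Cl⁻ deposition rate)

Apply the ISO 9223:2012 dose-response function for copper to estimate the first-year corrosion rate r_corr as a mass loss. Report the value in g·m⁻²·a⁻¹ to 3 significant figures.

copper: T≤10 °C ⇒ hinge +0.126·(-10.5−10) = -2.5830
  SO₂ term: 0.0053·75.2^0.26·exp(0.059·86-2.5830) = 0.1968
  Cl⁻ term: 0.01025·404.7^0.27·exp(0.036·86+0.049·-10.5) = 0.6851
  r_corr = 0.1968 + 0.6851 = 0.8819 μm/a
Convert to mass loss: 0.8819 μm/a × 8.96 g/cm³ = 7.902 g·m⁻²·a⁻¹

r_corr = 7.90 g·m⁻²·a⁻¹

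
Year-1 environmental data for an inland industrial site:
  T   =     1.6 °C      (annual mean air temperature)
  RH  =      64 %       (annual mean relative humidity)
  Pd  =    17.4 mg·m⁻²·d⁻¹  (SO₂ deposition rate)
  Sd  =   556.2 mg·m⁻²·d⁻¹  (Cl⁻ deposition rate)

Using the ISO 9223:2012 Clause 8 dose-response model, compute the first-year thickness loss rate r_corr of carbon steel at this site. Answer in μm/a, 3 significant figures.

carbon steel: f(T) = +0.150·(T−10) [T≤10 °C] = -1.2600
  SO₂ term: 1.77·17.4^0.52·exp(0.02·64-1.2600) = 7.975
  Sd branch = 0.102·Sd^0.62·e^(0.033·RH+0.04·T) = 45.26 μm/a
  r_corr = 7.975 + 45.26 = 53.23 μm/a

r_corr = 53.2 μm/a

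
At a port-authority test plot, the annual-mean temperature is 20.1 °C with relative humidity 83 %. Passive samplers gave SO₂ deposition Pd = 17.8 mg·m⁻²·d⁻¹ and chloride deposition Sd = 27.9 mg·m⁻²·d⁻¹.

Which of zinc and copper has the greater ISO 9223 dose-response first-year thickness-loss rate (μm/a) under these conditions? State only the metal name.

zinc

zinc: T>10 °C ⇒ hinge -0.071·(20.1−10) = -0.7171
  Pd branch = 0.0129·Pd^0.44·e^(0.046·RH+f) = 1.017 μm/a
  Cl⁻ term: 0.0175·27.9^0.57·exp(0.008·83+0.085·20.1) = 1.251
  sum: 1.017 + 1.251 → r_corr = 2.269 μm/a
copper: temperature factor f = -0.080·(10.1) = -0.8080
  SO₂ term: 0.0053·17.8^0.26·exp(0.059·83-0.8080) = 0.6687
  Cl⁻ term: 0.01025·27.9^0.27·exp(0.036·83+0.049·20.1) = 1.338
  sum: 0.6687 + 1.338 → r_corr = 2.007 μm/a
Ordering by μm/a: zinc (2.27) > copper (2.01)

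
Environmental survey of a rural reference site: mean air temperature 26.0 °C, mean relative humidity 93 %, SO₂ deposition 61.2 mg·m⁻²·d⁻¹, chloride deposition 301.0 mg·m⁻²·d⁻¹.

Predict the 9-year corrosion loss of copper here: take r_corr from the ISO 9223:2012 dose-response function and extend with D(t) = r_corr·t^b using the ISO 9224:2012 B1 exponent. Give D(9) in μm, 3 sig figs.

copper: T>10 °C ⇒ hinge -0.080·(26.0−10) = -1.2800
  SO₂ term: 0.0053·61.2^0.26·exp(0.059·93-1.2800) = 1.037
  Cl⁻ term: 0.01025·301.0^0.27·exp(0.036·93+0.049·26.0) = 4.867
  r_corr = 1.037 + 4.867 = 5.904 μm/a
ISO 9224: D(t) = r_corr · t^b with b = 0.667 (copper, B1)
  D(9) = 5.904 × 9^0.667 = 5.904 × 4.33 = 25.56 μm

D(9) = 25.6 μm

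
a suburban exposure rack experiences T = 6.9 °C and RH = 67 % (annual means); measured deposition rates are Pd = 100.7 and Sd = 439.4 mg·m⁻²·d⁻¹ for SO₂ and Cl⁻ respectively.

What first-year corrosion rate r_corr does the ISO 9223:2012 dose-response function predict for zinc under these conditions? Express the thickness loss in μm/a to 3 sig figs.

zinc: T≤10 °C ⇒ hinge +0.038·(6.9−10) = -0.1178
  SO₂ term: 0.0129·100.7^0.44·exp(0.046·67-0.1178) = 1.902
  Sd branch = 0.0175·Sd^0.57·e^(0.008·RH+0.085·T) = 1.726 μm/a
  r_corr = 1.902 + 1.726 = 3.628 μm/a

r_corr = 3.63 μm/a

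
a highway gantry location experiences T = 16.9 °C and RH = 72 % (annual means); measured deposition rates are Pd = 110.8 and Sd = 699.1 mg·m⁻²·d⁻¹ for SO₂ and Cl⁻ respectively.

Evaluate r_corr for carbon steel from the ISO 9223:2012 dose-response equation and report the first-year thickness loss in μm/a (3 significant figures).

r_corr = 185 μm/a

carbon steel: f(T) = -0.054·(T−10) [T>10 °C] = -0.3726
  Pd branch = 1.77·Pd^0.52·e^(0.02·RH+f) = 59.53 μm/a
  Cl⁻ term: 0.102·699.1^0.62·exp(0.033·72+0.04·16.9) = 125.2
  r_corr = 59.53 + 125.2 = 184.7 μm/a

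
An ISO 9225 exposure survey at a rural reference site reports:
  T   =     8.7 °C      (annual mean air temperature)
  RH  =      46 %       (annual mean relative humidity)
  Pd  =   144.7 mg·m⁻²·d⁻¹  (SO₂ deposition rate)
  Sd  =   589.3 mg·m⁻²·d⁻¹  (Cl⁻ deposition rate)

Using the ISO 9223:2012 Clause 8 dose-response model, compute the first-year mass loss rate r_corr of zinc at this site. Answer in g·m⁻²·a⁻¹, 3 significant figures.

r_corr = 20.8 g·m⁻²·a⁻¹

zinc: f(T) = +0.038·(T−10) [T≤10 °C] = -0.0494
  Pd branch = 0.0129·Pd^0.44·e^(0.046·RH+f) = 0.9093 μm/a
  Cl⁻ term: 0.0175·589.3^0.57·exp(0.008·46+0.085·8.7) = 2.01
  r_corr = 0.9093 + 2.01 = 2.919 μm/a
Convert to mass loss: 2.919 μm/a × 7.14 g/cm³ = 20.84 g·m⁻²·a⁻¹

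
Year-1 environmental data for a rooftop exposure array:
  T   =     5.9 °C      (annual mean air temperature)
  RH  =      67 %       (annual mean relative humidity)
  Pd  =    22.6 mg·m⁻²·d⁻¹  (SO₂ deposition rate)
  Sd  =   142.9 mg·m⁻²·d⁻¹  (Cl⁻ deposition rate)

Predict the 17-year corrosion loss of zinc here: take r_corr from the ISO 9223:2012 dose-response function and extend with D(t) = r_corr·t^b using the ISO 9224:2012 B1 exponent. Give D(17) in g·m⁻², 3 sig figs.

D(17) = 128 g·m⁻²

zinc: temperature factor f = +0.038·(-4.1) = -0.1558
  SO₂ term: 0.0129·22.6^0.44·exp(0.046·67-0.1558) = 0.9489
  Cl⁻ term: 0.0175·142.9^0.57·exp(0.008·67+0.085·5.9) = 0.8356
  r_corr = 0.9489 + 0.8356 = 1.784 μm/a
ISO 9224: D(t) = r_corr · t^b with b = 0.813 (zinc, B1)
  D(17) = 1.784 × 17^0.813 = 1.784 × 10.01 = 17.86 μm
  Mass loss = 17.86 μm × 7.14 g/cm³ = 127.5 g·m⁻²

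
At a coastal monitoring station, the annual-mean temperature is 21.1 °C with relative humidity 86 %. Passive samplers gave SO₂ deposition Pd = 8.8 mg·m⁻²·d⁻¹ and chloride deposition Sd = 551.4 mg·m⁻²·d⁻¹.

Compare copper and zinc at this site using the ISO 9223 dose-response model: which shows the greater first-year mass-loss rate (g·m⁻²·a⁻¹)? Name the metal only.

copper: T>10 °C ⇒ hinge -0.080·(21.1−10) = -0.8880
  Pd branch = 0.0053·Pd^0.26·e^(0.059·RH+f) = 0.6135 μm/a
  Cl⁻ term: 0.01025·551.4^0.27·exp(0.036·86+0.049·21.1) = 3.504
  sum: 0.6135 + 3.504 → r_corr = 4.117 μm/a
  mass loss = 4.117 μm/a × 8.96 g/cm³ = 36.89 g·m⁻²·a⁻¹
zinc: T>10 °C ⇒ hinge -0.071·(21.1−10) = -0.7881
  SO₂ term: 0.0129·8.8^0.44·exp(0.046·86-0.7881) = 0.7979
  Cl⁻ term: 0.0175·551.4^0.57·exp(0.008·86+0.085·21.1) = 7.645
  r_corr = 0.7979 + 7.645 = 8.443 μm/a
  mass loss = 8.443 μm/a × 7.14 g/cm³ = 60.28 g·m⁻²·a⁻¹
Ordering by g·m⁻²·a⁻¹: zinc (60.3) > copper (36.9)

zinc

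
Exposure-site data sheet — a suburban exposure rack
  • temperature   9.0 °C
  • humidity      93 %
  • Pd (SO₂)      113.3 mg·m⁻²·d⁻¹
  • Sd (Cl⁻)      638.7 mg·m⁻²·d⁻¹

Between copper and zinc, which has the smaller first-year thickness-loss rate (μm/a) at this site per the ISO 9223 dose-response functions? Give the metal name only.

copper: f(T) = +0.126·(T−10) [T≤10 °C] = -0.1260
  sulphur-dioxide contribution → 3.86 μm/a
  chloride contribution → 2.592 μm/a
  ⇒ r_corr(copper) = 6.453 μm/a
zinc: temperature factor f = +0.038·(-1.0) = -0.0380
  sulphur-dioxide contribution → 7.176 μm/a
  chloride contribution → 3.143 μm/a
  ⇒ r_corr(zinc) = 10.32 μm/a
Ordering by μm/a: zinc (10.3) > copper (6.45)

copper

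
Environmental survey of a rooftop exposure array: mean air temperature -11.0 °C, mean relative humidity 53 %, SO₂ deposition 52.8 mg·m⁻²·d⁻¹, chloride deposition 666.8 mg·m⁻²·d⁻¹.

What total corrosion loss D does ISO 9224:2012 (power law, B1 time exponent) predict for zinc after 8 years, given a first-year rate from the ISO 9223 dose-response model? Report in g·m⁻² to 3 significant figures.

D(8) = 31.3 g·m⁻²

zinc: f(T) = +0.038·(T−10) [T≤10 °C] = -0.7980
  Pd branch = 0.0129·Pd^0.44·e^(0.046·RH+f) = 0.3809 μm/a
  Sd branch = 0.0175·Sd^0.57·e^(0.008·RH+0.085·T) = 0.4274 μm/a
  r_corr = 0.3809 + 0.4274 = 0.8082 μm/a
ISO 9224: D(t) = r_corr · t^b with b = 0.813 (zinc, B1)
  D(8) = 0.8082 × 8^0.813 = 0.8082 × 5.423 = 4.383 μm
  Mass loss = 4.383 μm × 7.14 g/cm³ = 31.29 g·m⁻²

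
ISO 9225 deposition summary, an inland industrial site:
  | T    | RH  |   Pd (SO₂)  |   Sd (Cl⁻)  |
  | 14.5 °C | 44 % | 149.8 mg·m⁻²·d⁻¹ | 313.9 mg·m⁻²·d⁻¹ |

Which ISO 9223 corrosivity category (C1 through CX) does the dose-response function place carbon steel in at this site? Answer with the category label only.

carbon steel: f(T) = -0.054·(T−10) [T>10 °C] = -0.2430
  Pd branch = 1.77·Pd^0.52·e^(0.02·RH+f) = 45.28 μm/a
  Sd branch = 0.102·Sd^0.62·e^(0.033·RH+0.04·T) = 27.49 μm/a
  sum: 45.28 + 27.49 → r_corr = 72.76 μm/a
ISO 9223 Table 2 (carbon steel): 50 < 72.8 ≤ 80 μm/a ⇒ C4

C4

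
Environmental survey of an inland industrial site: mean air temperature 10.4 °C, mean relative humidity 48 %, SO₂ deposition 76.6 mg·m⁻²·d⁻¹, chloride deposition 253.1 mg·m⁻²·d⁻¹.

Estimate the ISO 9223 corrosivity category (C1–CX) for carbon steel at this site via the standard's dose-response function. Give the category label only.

C4

carbon steel: T>10 °C ⇒ hinge -0.054·(10.4−10) = -0.0216
  sulphur-dioxide contribution → 43.18 μm/a
  chloride contribution → 23.29 μm/a
  ⇒ r_corr(carbon steel) = 66.48 μm/a
Category bounds: 50…80 μm/a bracket r_corr ⇒ C4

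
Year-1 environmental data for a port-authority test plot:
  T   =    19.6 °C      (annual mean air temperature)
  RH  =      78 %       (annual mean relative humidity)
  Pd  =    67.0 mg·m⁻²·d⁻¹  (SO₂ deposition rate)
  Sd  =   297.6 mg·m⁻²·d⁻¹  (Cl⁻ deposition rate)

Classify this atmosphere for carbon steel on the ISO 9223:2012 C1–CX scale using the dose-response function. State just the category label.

carbon steel: f(T) = -0.054·(T−10) [T>10 °C] = -0.5184
  sulphur-dioxide contribution → 44.66 μm/a
  chloride contribution → 100.1 μm/a
  ⇒ r_corr(carbon steel) = 144.8 μm/a
145 μm/a falls in (80, 200] for carbon steel → category C5

C5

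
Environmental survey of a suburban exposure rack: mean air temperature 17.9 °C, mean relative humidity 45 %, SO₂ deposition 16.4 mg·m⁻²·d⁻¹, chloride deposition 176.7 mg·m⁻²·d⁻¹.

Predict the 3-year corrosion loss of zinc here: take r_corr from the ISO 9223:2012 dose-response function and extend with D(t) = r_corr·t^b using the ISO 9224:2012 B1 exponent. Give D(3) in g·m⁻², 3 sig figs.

zinc: temperature factor f = -0.071·(7.9) = -0.5609
  SO₂ term: 0.0129·16.4^0.44·exp(0.046·45-0.5609) = 0.1998
  Sd branch = 0.0175·Sd^0.57·e^(0.008·RH+0.085·T) = 2.193 μm/a
  r_corr = 0.1998 + 2.193 = 2.393 μm/a
Power-law: D(3) = r_corr · 3^0.813
  D(3) = 2.393 × 3^0.813 = 2.393 × 2.443 = 5.846 μm
  Mass loss = 5.846 μm × 7.14 g/cm³ = 41.74 g·m⁻²

D(3) = 41.7 g·m⁻²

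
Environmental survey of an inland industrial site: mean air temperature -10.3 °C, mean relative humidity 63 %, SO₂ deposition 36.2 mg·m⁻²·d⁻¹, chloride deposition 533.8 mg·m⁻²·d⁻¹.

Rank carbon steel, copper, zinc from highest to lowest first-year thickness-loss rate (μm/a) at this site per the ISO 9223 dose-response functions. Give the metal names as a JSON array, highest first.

["carbon steel", "zinc", "copper"]

carbon steel: f(T) = +0.150·(T−10) [T≤10 °C] = -3.0450
  Pd branch = 1.77·Pd^0.52·e^(0.02·RH+f) = 1.92 μm/a
  Cl⁻ term: 0.102·533.8^0.62·exp(0.033·63+0.04·-10.3) = 26.52
  sum: 1.92 + 26.52 → r_corr = 28.44 μm/a
copper: temperature factor f = +0.126·(-20.3) = -2.5578
  SO₂ term: 0.0053·36.2^0.26·exp(0.059·63-2.5578) = 0.04295
  Cl⁻ term: 0.01025·533.8^0.27·exp(0.036·63+0.049·-10.3) = 0.3258
  r_corr = 0.04295 + 0.3258 = 0.3687 μm/a
zinc: T≤10 °C ⇒ hinge +0.038·(-10.3−10) = -0.7714
  Pd branch = 0.0129·Pd^0.44·e^(0.046·RH+f) = 0.5248 μm/a
  Sd branch = 0.0175·Sd^0.57·e^(0.008·RH+0.085·T) = 0.4328 μm/a
  r_corr = 0.5248 + 0.4328 = 0.9576 μm/a
Ordering by μm/a: carbon steel (28.4) > zinc (0.958) > copper (0.369)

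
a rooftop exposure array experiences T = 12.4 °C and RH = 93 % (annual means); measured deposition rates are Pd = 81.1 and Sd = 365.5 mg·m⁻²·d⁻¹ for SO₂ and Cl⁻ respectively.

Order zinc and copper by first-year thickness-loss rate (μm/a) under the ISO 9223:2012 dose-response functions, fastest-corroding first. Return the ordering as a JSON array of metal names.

zinc: T>10 °C ⇒ hinge -0.071·(12.4−10) = -0.1704
  sulphur-dioxide contribution → 5.426 μm/a
  chloride contribution → 3.053 μm/a
  ⇒ r_corr(zinc) = 8.479 μm/a
copper: f(T) = -0.080·(T−10) [T>10 °C] = -0.1920
  sulphur-dioxide contribution → 3.313 μm/a
  chloride contribution → 2.634 μm/a
  ⇒ r_corr(copper) = 5.947 μm/a
Ordering by μm/a: zinc (8.48) > copper (5.95)

["zinc", "copper"]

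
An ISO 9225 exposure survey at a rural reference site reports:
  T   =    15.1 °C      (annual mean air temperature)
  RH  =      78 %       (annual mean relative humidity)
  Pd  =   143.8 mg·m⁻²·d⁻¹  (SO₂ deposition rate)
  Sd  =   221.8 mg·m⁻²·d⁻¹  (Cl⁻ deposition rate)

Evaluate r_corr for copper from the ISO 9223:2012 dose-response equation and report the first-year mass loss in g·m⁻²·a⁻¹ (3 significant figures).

r_corr = 25.2 g·m⁻²·a⁻¹

copper: f(T) = -0.080·(T−10) [T>10 °C] = -0.4080
  sulphur-dioxide contribution → 1.279 μm/a
  chloride contribution → 1.531 μm/a
  total first-year rate 2.81 μm/a
Convert to mass loss: 2.81 μm/a × 8.96 g/cm³ = 25.17 g·m⁻²·a⁻¹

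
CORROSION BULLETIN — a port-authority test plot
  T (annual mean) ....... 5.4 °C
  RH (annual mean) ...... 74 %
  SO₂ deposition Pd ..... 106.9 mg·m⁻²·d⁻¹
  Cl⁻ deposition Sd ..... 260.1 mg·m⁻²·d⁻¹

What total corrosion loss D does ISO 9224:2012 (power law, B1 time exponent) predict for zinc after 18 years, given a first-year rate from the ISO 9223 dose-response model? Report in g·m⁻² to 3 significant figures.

zinc: f(T) = +0.038·(T−10) [T≤10 °C] = -0.1748
  sulphur-dioxide contribution → 2.545 μm/a
  chloride contribution → 1.192 μm/a
  total first-year rate 3.737 μm/a
Power-law: D(18) = r_corr · 18^0.813
  D(18) = 3.737 × 18^0.813 = 3.737 × 10.48 = 39.18 μm
  Mass loss = 39.18 μm × 7.14 g/cm³ = 279.7 g·m⁻²

D(18) = 280 g·m⁻²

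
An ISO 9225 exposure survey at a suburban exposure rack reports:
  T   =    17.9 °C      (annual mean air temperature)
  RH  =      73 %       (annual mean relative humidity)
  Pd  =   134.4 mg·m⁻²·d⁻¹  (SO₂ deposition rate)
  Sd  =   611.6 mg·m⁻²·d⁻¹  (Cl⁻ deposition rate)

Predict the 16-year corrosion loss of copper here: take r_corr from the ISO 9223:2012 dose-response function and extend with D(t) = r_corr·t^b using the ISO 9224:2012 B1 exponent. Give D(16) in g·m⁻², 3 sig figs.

copper: T>10 °C ⇒ hinge -0.080·(17.9−10) = -0.6320
  sulphur-dioxide contribution → 0.7476 μm/a
  chloride contribution → 1.929 μm/a
  total first-year rate 2.677 μm/a
Power-law: D(16) = r_corr · 16^0.667
  D(16) = 2.677 × 16^0.667 = 2.677 × 6.355 = 17.01 μm
  Mass loss = 17.01 μm × 8.96 g/cm³ = 152.4 g·m⁻²

D(16) = 152 g·m⁻²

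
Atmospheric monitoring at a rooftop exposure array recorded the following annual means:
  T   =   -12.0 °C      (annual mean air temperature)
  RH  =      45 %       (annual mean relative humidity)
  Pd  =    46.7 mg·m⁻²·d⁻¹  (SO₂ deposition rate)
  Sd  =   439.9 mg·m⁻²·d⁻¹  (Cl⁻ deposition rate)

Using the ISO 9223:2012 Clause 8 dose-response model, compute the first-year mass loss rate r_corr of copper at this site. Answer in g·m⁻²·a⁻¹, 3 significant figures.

r_corr = 1.45 g·m⁻²·a⁻¹

copper: T≤10 °C ⇒ hinge +0.126·(-12.0−10) = -2.7720
  Pd branch = 0.0053·Pd^0.26·e^(0.059·RH+f) = 0.01281 μm/a
  Sd branch = 0.01025·Sd^0.27·e^(0.036·RH+0.049·T) = 0.1488 μm/a
  r_corr = 0.01281 + 0.1488 = 0.1616 μm/a
Convert to mass loss: 0.1616 μm/a × 8.96 g/cm³ = 1.448 g·m⁻²·a⁻¹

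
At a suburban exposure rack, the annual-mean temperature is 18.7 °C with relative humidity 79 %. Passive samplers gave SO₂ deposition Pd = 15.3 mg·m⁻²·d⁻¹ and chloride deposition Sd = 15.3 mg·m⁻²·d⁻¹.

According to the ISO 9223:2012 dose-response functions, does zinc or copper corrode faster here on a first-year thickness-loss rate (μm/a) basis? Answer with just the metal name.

zinc: f(T) = -0.071·(T−10) [T>10 °C] = -0.6177
  SO₂ term: 0.0129·15.3^0.44·exp(0.046·79-0.6177) = 0.8746
  Cl⁻ term: 0.0175·15.3^0.57·exp(0.008·79+0.085·18.7) = 0.764
  sum: 0.8746 + 0.764 → r_corr = 1.639 μm/a
copper: f(T) = -0.080·(T−10) [T>10 °C] = -0.6960
  Pd branch = 0.0053·Pd^0.26·e^(0.059·RH+f) = 0.5679 μm/a
  Cl⁻ term: 0.01025·15.3^0.27·exp(0.036·79+0.049·18.7) = 0.9197
  r_corr = 0.5679 + 0.9197 = 1.488 μm/a
Ordering by μm/a: zinc (1.64) > copper (1.49)

zinc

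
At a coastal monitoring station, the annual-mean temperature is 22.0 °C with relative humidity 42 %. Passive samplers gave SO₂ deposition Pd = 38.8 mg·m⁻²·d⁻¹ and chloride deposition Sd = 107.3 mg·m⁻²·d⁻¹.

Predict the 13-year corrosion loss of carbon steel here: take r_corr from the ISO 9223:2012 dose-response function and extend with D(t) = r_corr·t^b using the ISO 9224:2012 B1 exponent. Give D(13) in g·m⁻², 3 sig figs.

D(13) = 968 g·m⁻²

carbon steel: temperature factor f = -0.054·(12.0) = -0.6480
  sulphur-dioxide contribution → 14.37 μm/a
  chloride contribution → 17.85 μm/a
  ⇒ r_corr(carbon steel) = 32.22 μm/a
Power-law: D(13) = r_corr · 13^0.523
  D(13) = 32.22 × 13^0.523 = 32.22 × 3.825 = 123.2 μm
  Mass loss = 123.2 μm × 7.85 g/cm³ = 967.5 g·m⁻²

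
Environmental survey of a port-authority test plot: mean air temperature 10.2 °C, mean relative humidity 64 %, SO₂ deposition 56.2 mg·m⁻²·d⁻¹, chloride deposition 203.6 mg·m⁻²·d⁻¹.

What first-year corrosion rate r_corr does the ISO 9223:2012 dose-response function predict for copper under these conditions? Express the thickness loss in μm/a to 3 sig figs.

r_corr = 1.36 μm/a

copper: temperature factor f = -0.080·(0.2) = -0.0160
  SO₂ term: 0.0053·56.2^0.26·exp(0.059·64-0.0160) = 0.6489
  Cl⁻ term: 0.01025·203.6^0.27·exp(0.036·64+0.049·10.2) = 0.7108
  sum: 0.6489 + 0.7108 → r_corr = 1.36 μm/a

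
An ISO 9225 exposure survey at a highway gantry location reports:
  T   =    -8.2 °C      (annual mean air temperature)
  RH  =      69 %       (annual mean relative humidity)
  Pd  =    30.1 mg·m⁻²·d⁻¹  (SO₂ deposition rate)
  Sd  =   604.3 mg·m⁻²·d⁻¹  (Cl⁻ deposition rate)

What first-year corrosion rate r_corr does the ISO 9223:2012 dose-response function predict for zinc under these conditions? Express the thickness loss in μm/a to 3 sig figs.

r_corr = 1.27 μm/a

zinc: temperature factor f = +0.038·(-18.2) = -0.6916
  sulphur-dioxide contribution → 0.6906 μm/a
  chloride contribution → 0.5826 μm/a
  total first-year rate 1.273 μm/a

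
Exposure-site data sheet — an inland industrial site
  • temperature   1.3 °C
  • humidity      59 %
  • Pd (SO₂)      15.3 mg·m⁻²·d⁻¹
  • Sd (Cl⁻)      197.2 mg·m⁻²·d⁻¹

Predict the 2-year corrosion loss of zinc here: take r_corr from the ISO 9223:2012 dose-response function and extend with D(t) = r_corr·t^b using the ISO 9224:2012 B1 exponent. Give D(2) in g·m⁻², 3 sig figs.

zinc: f(T) = +0.038·(T−10) [T≤10 °C] = -0.3306
  Pd branch = 0.0129·Pd^0.44·e^(0.046·RH+f) = 0.4645 μm/a
  Cl⁻ term: 0.0175·197.2^0.57·exp(0.008·59+0.085·1.3) = 0.637
  sum: 0.4645 + 0.637 → r_corr = 1.101 μm/a
ISO 9224: D(t) = r_corr · t^b with b = 0.813 (zinc, B1)
  D(2) = 1.101 × 2^0.813 = 1.101 × 1.757 = 1.935 μm
  Mass loss = 1.935 μm × 7.14 g/cm³ = 13.82 g·m⁻²

D(2) = 13.8 g·m⁻²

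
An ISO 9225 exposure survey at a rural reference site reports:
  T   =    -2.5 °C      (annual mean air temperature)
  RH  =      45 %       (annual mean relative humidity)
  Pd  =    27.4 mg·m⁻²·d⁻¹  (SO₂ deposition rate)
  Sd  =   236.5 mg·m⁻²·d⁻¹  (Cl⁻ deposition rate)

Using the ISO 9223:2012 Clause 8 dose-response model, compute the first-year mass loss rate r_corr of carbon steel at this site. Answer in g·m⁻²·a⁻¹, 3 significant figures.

r_corr = 124 g·m⁻²·a⁻¹

carbon steel: temperature factor f = +0.150·(-12.5) = -1.8750
  SO₂ term: 1.77·27.4^0.52·exp(0.02·45-1.8750) = 3.734
  Sd branch = 0.102·Sd^0.62·e^(0.033·RH+0.04·T) = 12.07 μm/a
  sum: 3.734 + 12.07 → r_corr = 15.81 μm/a
Convert to mass loss: 15.81 μm/a × 7.85 g/cm³ = 124.1 g·m⁻²·a⁻¹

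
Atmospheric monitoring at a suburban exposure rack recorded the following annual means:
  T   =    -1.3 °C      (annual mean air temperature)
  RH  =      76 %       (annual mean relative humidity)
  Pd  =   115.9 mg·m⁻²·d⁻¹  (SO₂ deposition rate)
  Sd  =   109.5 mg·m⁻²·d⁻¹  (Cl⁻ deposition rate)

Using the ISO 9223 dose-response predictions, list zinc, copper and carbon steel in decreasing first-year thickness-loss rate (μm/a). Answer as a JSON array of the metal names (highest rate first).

zinc: temperature factor f = +0.038·(-11.3) = -0.4294
  Pd branch = 0.0129·Pd^0.44·e^(0.046·RH+f) = 2.242 μm/a
  Sd branch = 0.0175·Sd^0.57·e^(0.008·RH+0.085·T) = 0.4184 μm/a
  sum: 2.242 + 0.4184 → r_corr = 2.66 μm/a
copper: f(T) = +0.126·(T−10) [T≤10 °C] = -1.4238
  SO₂ term: 0.0053·115.9^0.26·exp(0.059·76-1.4238) = 0.389
  Cl⁻ term: 0.01025·109.5^0.27·exp(0.036·76+0.049·-1.3) = 0.5271
  sum: 0.389 + 0.5271 → r_corr = 0.9162 μm/a
carbon steel: T≤10 °C ⇒ hinge +0.150·(-1.3−10) = -1.6950
  Pd branch = 1.77·Pd^0.52·e^(0.02·RH+f) = 17.59 μm/a
  Cl⁻ term: 0.102·109.5^0.62·exp(0.033·76+0.04·-1.3) = 21.86
  sum: 17.59 + 21.86 → r_corr = 39.45 μm/a
Ordering by μm/a: carbon steel (39.5) > zinc (2.66) > copper (0.916)

["carbon steel", "zinc", "copper"]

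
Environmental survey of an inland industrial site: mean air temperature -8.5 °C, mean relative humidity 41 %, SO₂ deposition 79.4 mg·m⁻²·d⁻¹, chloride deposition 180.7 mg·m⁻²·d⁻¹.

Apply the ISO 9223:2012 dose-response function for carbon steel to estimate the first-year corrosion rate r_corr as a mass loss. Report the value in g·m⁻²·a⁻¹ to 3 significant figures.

r_corr = 74.4 g·m⁻²·a⁻¹

carbon steel: temperature factor f = +0.150·(-18.5) = -2.7750
  Pd branch = 1.77·Pd^0.52·e^(0.02·RH+f) = 2.437 μm/a
  Sd branch = 0.102·Sd^0.62·e^(0.033·RH+0.04·T) = 7.045 μm/a
  sum: 2.437 + 7.045 → r_corr = 9.481 μm/a
Convert to mass loss: 9.481 μm/a × 7.85 g/cm³ = 74.43 g·m⁻²·a⁻¹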